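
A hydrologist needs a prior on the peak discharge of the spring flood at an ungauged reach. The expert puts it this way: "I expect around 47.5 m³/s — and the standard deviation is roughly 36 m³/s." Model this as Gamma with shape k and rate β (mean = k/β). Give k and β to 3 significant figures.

For Gamma(k, rate β): mean = k/β, variance = k/β², so CV = 1/√k.
CV = SD/mean = 36/47.5 = 0.7579, hence k = 1/CV² = 1.74.
Then β = k/mean = 1.74/47.5 = 0.0367.

k ≈ 1.74, β ≈ 0.0367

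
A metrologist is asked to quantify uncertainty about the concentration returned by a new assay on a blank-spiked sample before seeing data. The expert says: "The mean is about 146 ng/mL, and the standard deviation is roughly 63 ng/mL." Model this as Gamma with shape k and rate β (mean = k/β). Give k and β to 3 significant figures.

k ≈ 5.37, β ≈ 0.0368

For Gamma(k, rate β): mean = k/β, variance = k/β², so CV = 1/√k.
CV = SD/mean = 63/146 = 0.4315, hence k = 1/CV² = 5.37.
Then β = k/mean = 5.37/146 = 0.0368.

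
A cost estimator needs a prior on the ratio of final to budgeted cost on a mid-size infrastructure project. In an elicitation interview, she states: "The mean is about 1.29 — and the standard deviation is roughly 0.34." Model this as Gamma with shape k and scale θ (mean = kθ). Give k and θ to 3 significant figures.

k ≈ 14.4, θ ≈ 0.0896

For Gamma(k, scale θ): mean = kθ, variance = kθ², so CV = 1/√k.
CV = SD/mean = 0.34/1.29 = 0.2636, hence k = 1/CV² = 14.4.
Then θ = mean/k = 1.29/14.4 = 0.0896.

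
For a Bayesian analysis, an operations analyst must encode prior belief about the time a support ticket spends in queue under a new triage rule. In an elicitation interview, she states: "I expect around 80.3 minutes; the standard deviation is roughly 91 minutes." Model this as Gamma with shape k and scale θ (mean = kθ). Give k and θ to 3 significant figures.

For Gamma(k, scale θ): mean = kθ, variance = kθ², so CV = 1/√k.
CV = SD/mean = 91/80.3 = 1.133, hence k = 1/CV² = 0.779.
Then θ = mean/k = 80.3/0.779 = 103.

k ≈ 0.779, θ ≈ 103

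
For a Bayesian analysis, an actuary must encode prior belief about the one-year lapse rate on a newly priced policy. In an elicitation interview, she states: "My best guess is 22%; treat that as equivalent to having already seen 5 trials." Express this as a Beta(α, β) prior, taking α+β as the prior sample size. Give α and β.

Under the effective-sample-size interpretation, Beta(α, β) has prior mean α/(α+β) and prior sample size α+β.
So α+β = 5 and α/(α+β) = 0.22, giving α = 0.22·5 = 1.1 and β = 5 − 1.1 = 3.9.

α = 1.1, β = 3.9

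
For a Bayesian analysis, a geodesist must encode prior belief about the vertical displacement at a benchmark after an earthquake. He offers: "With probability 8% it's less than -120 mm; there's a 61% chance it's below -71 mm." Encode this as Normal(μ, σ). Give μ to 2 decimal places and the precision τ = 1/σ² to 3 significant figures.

For Normal(μ,σ), the p-quantile is μ + z_p·σ. Here z_{0.08} = -1.405, z_{0.61} = 0.2793.
So -120 = μ − 1.405σ and -71 = μ + 0.2793σ.
Subtracting: σ = (-71 − -120)/(0.2793 − (-1.405)) = 29.09.
Then μ = -120 − (-1.405)·29.09 = -79.13.
Precision τ = 1/σ² = 1/29.09² = 0.00118.

μ = -79.13, τ = 0.00118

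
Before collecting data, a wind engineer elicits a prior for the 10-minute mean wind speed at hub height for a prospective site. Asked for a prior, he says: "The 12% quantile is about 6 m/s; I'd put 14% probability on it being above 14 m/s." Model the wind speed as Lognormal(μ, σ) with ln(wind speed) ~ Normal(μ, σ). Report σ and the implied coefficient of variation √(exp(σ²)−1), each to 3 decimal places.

If T ~ Lognormal(μ,σ) then ln T ~ Normal(μ,σ), so the p-quantile of ln T is μ + z_p·σ.
ln(6) = 1.792 and ln(14) = 2.639; z_{0.12} = -1.175, z_{0.86} = 1.08.
σ = (2.639 − 1.792)/(1.08 − (-1.175)) = 0.376.
μ = 1.792 − (-1.175)·0.376 = 2.233.
CV = √(exp(σ²)−1) = √(exp(0.1411)−1) = 0.389.

σ ≈ 0.376, CV ≈ 0.389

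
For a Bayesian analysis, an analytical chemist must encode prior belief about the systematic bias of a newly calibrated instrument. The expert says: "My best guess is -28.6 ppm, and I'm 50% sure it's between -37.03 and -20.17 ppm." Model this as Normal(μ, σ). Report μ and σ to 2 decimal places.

A symmetric 50% interval runs μ ± z·σ with z = 0.6745.
Half-width = 8.43, so σ = 8.43/0.6745 = 12.50.
μ is the stated best guess, -28.60.

μ = -28.60, σ = 12.50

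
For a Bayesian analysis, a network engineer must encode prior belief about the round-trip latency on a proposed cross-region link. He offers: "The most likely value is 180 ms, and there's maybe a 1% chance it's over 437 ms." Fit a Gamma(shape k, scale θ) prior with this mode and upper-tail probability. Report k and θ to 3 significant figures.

k ≈ 7, θ ≈ 30

Gamma(k,θ) with k>1 has mode (k−1)θ, so θ = 180/(k−1).
Need P(X < 437) = 0.99 with θ tied to k this way. Start at k = 2, θ = 180: P(X<437) ≈ 0.698.
Too low — raise k to concentrate. Iterating converges to k ≈ 7.
Then θ = 180/(7−1) ≈ 30.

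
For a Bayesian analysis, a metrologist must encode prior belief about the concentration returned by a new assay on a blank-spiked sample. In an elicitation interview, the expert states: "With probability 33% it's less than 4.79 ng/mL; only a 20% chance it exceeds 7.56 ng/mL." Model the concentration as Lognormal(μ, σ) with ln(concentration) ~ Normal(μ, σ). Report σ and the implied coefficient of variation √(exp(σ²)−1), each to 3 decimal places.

If T ~ Lognormal(μ,σ) then ln T ~ Normal(μ,σ), so the p-quantile of ln T is μ + z_p·σ.
ln(4.79) = 1.567 and ln(7.56) = 2.023; z_{0.33} = -0.4399, z_{0.8} = 0.8416.
σ = (2.023 − 1.567)/(0.8416 − (-0.4399)) = 0.356.
μ = 1.567 − (-0.4399)·0.356 = 1.723.
CV = √(exp(σ²)−1) = √(exp(0.1268)−1) = 0.368.

σ ≈ 0.356, CV ≈ 0.368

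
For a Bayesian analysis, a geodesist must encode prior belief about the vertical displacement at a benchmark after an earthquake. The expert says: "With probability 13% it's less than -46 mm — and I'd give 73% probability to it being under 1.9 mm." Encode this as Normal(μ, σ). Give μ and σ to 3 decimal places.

For Normal(μ,σ), the p-quantile is μ + z_p·σ. Here z_{0.13} = -1.126, z_{0.73} = 0.6128.
So -46 = μ − 1.126σ and 1.9 = μ + 0.6128σ.
Subtracting: σ = (1.9 − -46)/(0.6128 − (-1.126)) = 27.541.
Then μ = -46 − (-1.126)·27.541 = -14.978.

μ = -14.978, σ = 27.541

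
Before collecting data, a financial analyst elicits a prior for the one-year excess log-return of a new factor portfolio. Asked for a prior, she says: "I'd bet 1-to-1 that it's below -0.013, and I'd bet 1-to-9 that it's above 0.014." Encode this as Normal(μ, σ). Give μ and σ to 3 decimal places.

μ = -0.013, σ = 0.021

The p-quantile of Normal(μ,σ) is μ + z_p·σ, with z_{0.5} = 0 and z_{0.9} = 1.282.
Eliminate σ: μ = (z₂·x₁ − z₁·x₂)/(z₂ − z₁) = (1.282·-0.013 − (0)·0.014)/1.282 = -0.013.
Then σ = (x₂ − x₁)/(z₂ − z₁) = (0.014 − -0.013)/1.282 = 0.021.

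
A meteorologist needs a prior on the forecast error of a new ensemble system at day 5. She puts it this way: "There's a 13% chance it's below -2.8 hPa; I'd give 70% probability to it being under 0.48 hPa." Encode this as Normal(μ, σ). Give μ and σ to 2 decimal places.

For Normal(μ,σ), the p-quantile is μ + z_p·σ. Here z_{0.13} = -1.126, z_{0.7} = 0.5244.
So -2.8 = μ − 1.126σ and 0.48 = μ + 0.5244σ.
Subtracting: σ = (0.48 − -2.8)/(0.5244 − (-1.126)) = 1.99.
Then μ = -2.8 − (-1.126)·1.99 = -0.56.

μ = -0.56, σ = 1.99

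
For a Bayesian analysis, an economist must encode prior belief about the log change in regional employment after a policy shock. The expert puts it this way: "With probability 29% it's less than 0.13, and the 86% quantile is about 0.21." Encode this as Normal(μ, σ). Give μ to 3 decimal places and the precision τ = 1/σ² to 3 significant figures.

μ = 0.157, τ = 417

For Normal(μ,σ), the p-quantile is μ + z_p·σ. Here z_{0.29} = -0.5534, z_{0.86} = 1.08.
So 0.13 = μ − 0.5534σ and 0.21 = μ + 1.08σ.
Subtracting: σ = (0.21 − 0.13)/(1.08 − (-0.5534)) = 0.049.
Then μ = 0.13 − (-0.5534)·0.049 = 0.157.
Precision τ = 1/σ² = 1/0.04897² = 417.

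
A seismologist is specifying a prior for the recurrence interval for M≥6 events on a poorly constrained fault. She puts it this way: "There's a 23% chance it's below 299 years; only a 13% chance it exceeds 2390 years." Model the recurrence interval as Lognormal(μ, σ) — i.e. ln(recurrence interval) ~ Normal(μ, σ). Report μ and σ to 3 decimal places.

If T ~ Lognormal(μ,σ) then ln T ~ Normal(μ,σ), so the p-quantile of ln T is μ + z_p·σ.
ln(299) = 5.7 and ln(2390) = 7.779; z_{0.23} = -0.7388, z_{0.87} = 1.126.
σ = (7.779 − 5.7)/(1.126 − (-0.7388)) = 1.114.
μ = 5.7 − (-0.7388)·1.114 = 6.524.

μ ≈ 6.524, σ ≈ 1.114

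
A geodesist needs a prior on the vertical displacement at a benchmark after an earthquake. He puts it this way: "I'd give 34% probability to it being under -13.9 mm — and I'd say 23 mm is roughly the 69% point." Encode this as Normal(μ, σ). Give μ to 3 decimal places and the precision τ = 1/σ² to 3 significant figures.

The p-quantile of Normal(μ,σ) is μ + z_p·σ, with z_{0.34} = -0.4125 and z_{0.69} = 0.4959.
Eliminate σ: μ = (z₂·x₁ − z₁·x₂)/(z₂ − z₁) = (0.4959·-13.9 − (-0.4125)·23)/0.9083 = 2.856.
Then σ = (x₂ − x₁)/(z₂ − z₁) = (23 − -13.9)/0.9083 = 40.625.
Precision τ = 1/σ² = 1/40.62² = 0.000606.

μ = 2.856, τ = 0.000606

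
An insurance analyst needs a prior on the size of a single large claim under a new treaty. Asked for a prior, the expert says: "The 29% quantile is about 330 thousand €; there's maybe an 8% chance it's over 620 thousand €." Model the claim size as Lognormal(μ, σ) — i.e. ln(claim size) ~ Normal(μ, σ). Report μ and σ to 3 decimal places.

μ ≈ 5.977, σ ≈ 0.322

If T ~ Lognormal(μ,σ) then ln T ~ Normal(μ,σ), so the p-quantile of ln T is μ + z_p·σ.
ln(330) = 5.799 and ln(620) = 6.43; z_{0.29} = -0.5534, z_{0.92} = 1.405.
σ = (6.43 − 5.799)/(1.405 − (-0.5534)) = 0.322.
μ = 5.799 − (-0.5534)·0.322 = 5.977.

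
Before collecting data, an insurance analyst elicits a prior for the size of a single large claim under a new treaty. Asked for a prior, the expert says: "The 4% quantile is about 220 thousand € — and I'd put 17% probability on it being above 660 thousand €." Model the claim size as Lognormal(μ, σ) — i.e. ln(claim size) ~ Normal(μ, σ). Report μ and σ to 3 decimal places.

If T ~ Lognormal(μ,σ) then ln T ~ Normal(μ,σ), so the p-quantile of ln T is μ + z_p·σ.
ln(220) = 5.394 and ln(660) = 6.492; z_{0.04} = -1.751, z_{0.83} = 0.9542.
σ = (6.492 − 5.394)/(0.9542 − (-1.751)) = 0.406.
μ = 5.394 − (-1.751)·0.406 = 6.105.

μ ≈ 6.105, σ ≈ 0.406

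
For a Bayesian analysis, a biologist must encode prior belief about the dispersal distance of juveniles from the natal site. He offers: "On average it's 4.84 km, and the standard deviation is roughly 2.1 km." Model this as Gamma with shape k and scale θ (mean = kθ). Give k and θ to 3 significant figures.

k ≈ 5.31, θ ≈ 0.911

For Gamma(k, scale θ): mean = kθ, variance = kθ², so CV = 1/√k.
CV = SD/mean = 2.1/4.84 = 0.4339, hence k = 1/CV² = 5.31.
Then θ = mean/k = 4.84/5.31 = 0.911.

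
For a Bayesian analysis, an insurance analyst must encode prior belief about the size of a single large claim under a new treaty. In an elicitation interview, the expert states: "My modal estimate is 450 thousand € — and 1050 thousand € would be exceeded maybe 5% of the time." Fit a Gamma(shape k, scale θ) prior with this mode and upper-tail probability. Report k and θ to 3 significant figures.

Gamma(k,θ) with k>1 has mode (k−1)θ, so θ = 450/(k−1).
Need P(X < 1050) = 0.95 with θ tied to k this way. Start at k = 2, θ = 450: P(X<1050) ≈ 0.677.
Too low — raise k to concentrate. Iterating converges to k ≈ 4.81.
Then θ = 450/(4.81−1) ≈ 118.

k ≈ 4.81, θ ≈ 118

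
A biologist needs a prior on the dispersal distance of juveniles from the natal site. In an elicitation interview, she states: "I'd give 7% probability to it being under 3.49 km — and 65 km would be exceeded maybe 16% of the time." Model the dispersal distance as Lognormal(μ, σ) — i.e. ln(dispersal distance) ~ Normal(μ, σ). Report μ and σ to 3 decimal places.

μ ≈ 2.997, σ ≈ 1.184

If T ~ Lognormal(μ,σ) then ln T ~ Normal(μ,σ), so the p-quantile of ln T is μ + z_p·σ.
ln(3.49) = 1.25 and ln(65) = 4.174; z_{0.07} = -1.476, z_{0.84} = 0.9945.
σ = (4.174 − 1.25)/(0.9945 − (-1.476)) = 1.184.
μ = 1.25 − (-1.476)·1.184 = 2.997.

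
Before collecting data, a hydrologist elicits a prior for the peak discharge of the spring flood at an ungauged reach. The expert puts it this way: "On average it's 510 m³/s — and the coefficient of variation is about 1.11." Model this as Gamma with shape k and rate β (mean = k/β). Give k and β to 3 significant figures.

k ≈ 0.812, β ≈ 0.00159

For Gamma(k, rate β): mean = k/β, variance = k/β², so CV = 1/√k.
CV = 1.11, hence k = 1/CV² = 0.812.
Then β = k/mean = 0.812/510 = 0.00159.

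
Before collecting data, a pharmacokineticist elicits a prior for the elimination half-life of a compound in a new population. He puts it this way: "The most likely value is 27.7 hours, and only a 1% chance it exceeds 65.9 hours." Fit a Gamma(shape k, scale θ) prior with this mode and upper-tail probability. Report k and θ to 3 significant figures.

Gamma(k,θ) with k>1 has mode (k−1)θ, so θ = 27.7/(k−1).
Need P(X < 65.9) = 0.99 with θ tied to k this way. Start at k = 2, θ = 27.7: P(X<65.9) ≈ 0.687.
Too low — raise k to concentrate. Iterating converges to k ≈ 7.32.
Then θ = 27.7/(7.32−1) ≈ 4.39.

k ≈ 7.32, θ ≈ 4.39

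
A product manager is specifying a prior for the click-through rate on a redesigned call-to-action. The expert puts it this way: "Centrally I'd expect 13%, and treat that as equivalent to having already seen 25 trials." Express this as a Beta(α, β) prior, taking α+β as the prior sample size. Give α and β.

α = 3.25, β = 21.75

Under the effective-sample-size interpretation, Beta(α, β) has prior mean α/(α+β) and prior sample size α+β.
So α+β = 25 and α/(α+β) = 0.13, giving α = 0.13·25 = 3.25 and β = 25 − 3.25 = 21.75.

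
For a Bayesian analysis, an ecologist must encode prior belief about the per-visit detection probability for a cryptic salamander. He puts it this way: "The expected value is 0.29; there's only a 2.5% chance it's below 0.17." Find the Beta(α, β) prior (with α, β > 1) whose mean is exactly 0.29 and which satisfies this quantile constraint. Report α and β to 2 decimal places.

With mean 0.29 fixed, write α = 0.29s, β = 0.71s where s = α+β.
Need P(θ < 0.17) = 0.025 under Beta(0.29s, 0.71s). Normal approximation: (q−m)/√(m(1−m)/s) ≈ z_{0.025} = -1.96, so s ≈ 0.29·0.71·(-1.96)²/(0.17−0.29)² = 54.9.
At s = 54.9: P(θ<0.17) ≈ 0.016. Adjusting to match 0.025 gives s ≈ 46.22.
So α = 0.29·46.22 ≈ 13.40, β = 0.71·46.22 ≈ 32.82.

α ≈ 13.40, β ≈ 32.82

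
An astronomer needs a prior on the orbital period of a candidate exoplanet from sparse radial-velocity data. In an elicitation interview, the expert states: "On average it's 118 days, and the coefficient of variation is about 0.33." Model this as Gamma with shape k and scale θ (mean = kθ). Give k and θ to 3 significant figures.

For Gamma(k, scale θ): mean = kθ, variance = kθ², so CV = 1/√k.
CV = 0.33, hence k = 1/CV² = 9.18.
Then θ = mean/k = 118/9.18 = 12.9.

k ≈ 9.18, θ ≈ 12.9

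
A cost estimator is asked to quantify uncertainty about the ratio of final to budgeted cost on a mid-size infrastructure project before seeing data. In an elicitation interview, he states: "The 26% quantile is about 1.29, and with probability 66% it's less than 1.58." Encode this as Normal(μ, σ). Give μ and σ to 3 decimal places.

The p-quantile of Normal(μ,σ) is μ + z_p·σ, with z_{0.26} = -0.6433 and z_{0.66} = 0.4125.
Eliminate σ: μ = (z₂·x₁ − z₁·x₂)/(z₂ − z₁) = (0.4125·1.29 − (-0.6433)·1.58)/1.056 = 1.467.
Then σ = (x₂ − x₁)/(z₂ − z₁) = (1.58 − 1.29)/1.056 = 0.275.

μ = 1.467, σ = 0.275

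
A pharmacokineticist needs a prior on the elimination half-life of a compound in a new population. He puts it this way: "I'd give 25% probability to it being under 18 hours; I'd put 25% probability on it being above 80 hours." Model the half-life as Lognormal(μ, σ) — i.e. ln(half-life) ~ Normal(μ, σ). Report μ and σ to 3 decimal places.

If T ~ Lognormal(μ,σ) then ln T ~ Normal(μ,σ), so the p-quantile of ln T is μ + z_p·σ.
ln(18) = 2.89 and ln(80) = 4.382; z_{0.25} = -0.6745, z_{0.75} = 0.6745.
σ = (4.382 − 2.89)/(0.6745 − (-0.6745)) = 1.106.
μ = 2.89 − (-0.6745)·1.106 = 3.636.

μ ≈ 3.636, σ ≈ 1.106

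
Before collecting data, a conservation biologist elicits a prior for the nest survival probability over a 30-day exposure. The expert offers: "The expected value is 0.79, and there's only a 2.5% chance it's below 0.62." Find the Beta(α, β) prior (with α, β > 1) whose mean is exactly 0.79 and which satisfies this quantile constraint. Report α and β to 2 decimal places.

With mean 0.79 fixed, write α = 0.79s, β = 0.21s where s = α+β.
Need P(θ < 0.62) = 0.025 under Beta(0.79s, 0.21s). Normal approximation: (q−m)/√(m(1−m)/s) ≈ z_{0.025} = -1.96, so s ≈ 0.79·0.21·(-1.96)²/(0.62−0.79)² = 22.1.
At s = 22.1: P(θ<0.62) ≈ 0.036. Adjusting to match 0.025 gives s ≈ 26.68.
So α = 0.79·26.68 ≈ 21.08, β = 0.21·26.68 ≈ 5.60.

α ≈ 21.08, β ≈ 5.60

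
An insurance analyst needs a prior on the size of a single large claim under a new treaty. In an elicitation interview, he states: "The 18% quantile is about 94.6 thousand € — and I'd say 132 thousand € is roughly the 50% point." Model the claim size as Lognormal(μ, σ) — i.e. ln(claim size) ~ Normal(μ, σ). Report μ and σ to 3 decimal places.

μ ≈ 4.883, σ ≈ 0.364

If T ~ Lognormal(μ,σ) then ln T ~ Normal(μ,σ), so the p-quantile of ln T is μ + z_p·σ.
ln(94.6) = 4.55 and ln(132) = 4.883; z_{0.18} = -0.9154, z_{0.5} = 0.
σ = (4.883 − 4.55)/(0 − (-0.9154)) = 0.364.
μ = 4.55 − (-0.9154)·0.364 = 4.883.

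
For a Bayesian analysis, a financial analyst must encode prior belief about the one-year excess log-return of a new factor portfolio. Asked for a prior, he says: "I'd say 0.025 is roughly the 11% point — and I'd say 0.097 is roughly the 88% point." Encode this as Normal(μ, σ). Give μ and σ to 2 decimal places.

The p-quantile of Normal(μ,σ) is μ + z_p·σ, with z_{0.11} = -1.227 and z_{0.88} = 1.175.
Eliminate σ: μ = (z₂·x₁ − z₁·x₂)/(z₂ − z₁) = (1.175·0.025 − (-1.227)·0.097)/2.402 = 0.06.
Then σ = (x₂ − x₁)/(z₂ − z₁) = (0.097 − 0.025)/2.402 = 0.03.

μ = 0.06, σ = 0.03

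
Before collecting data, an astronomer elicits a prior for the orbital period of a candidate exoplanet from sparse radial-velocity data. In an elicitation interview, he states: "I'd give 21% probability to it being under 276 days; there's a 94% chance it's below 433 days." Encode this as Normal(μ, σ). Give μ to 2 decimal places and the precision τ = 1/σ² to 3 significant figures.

For Normal(μ,σ), the p-quantile is μ + z_p·σ. Here z_{0.21} = -0.8064, z_{0.94} = 1.555.
So 276 = μ − 0.8064σ and 433 = μ + 1.555σ.
Subtracting: σ = (433 − 276)/(1.555 − (-0.8064)) = 66.49.
Then μ = 276 − (-0.8064)·66.49 = 329.62.
Precision τ = 1/σ² = 1/66.49² = 0.000226.

μ = 329.62, τ = 0.000226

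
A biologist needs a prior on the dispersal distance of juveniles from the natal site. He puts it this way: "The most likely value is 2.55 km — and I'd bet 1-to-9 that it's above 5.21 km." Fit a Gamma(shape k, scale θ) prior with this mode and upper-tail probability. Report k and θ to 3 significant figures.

Gamma(k,θ) with k>1 has mode (k−1)θ, so θ = 2.55/(k−1).
Need P(X < 5.21) = 0.9 with θ tied to k this way. Start at k = 2, θ = 2.55: P(X<5.21) ≈ 0.606.
Too low — raise k to concentrate. Iterating converges to k ≈ 4.76.
Then θ = 2.55/(4.76−1) ≈ 0.678.

k ≈ 4.76, θ ≈ 0.678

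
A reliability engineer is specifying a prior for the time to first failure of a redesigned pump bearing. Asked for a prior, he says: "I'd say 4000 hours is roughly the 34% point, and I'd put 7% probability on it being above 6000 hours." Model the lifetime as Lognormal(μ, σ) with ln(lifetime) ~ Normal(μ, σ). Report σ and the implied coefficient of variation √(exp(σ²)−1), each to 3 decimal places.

σ ≈ 0.215, CV ≈ 0.217

If T ~ Lognormal(μ,σ) then ln T ~ Normal(μ,σ), so the p-quantile of ln T is μ + z_p·σ.
ln(4000) = 8.294 and ln(6000) = 8.7; z_{0.34} = -0.4125, z_{0.93} = 1.476.
σ = (8.7 − 8.294)/(1.476 − (-0.4125)) = 0.215.
μ = 8.294 − (-0.4125)·0.215 = 8.383.
CV = √(exp(σ²)−1) = √(exp(0.0461)−1) = 0.217.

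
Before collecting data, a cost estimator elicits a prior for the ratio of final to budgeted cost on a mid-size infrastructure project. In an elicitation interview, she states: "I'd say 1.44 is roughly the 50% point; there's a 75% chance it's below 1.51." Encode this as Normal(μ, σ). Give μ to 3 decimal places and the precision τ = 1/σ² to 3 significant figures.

The p-quantile of Normal(μ,σ) is μ + z_p·σ, with z_{0.5} = 0 and z_{0.75} = 0.6745.
Eliminate σ: μ = (z₂·x₁ − z₁·x₂)/(z₂ − z₁) = (0.6745·1.44 − (0)·1.51)/0.6745 = 1.440.
Then σ = (x₂ − x₁)/(z₂ − z₁) = (1.51 − 1.44)/0.6745 = 0.104.
Precision τ = 1/σ² = 1/0.1038² = 92.8.

μ = 1.440, τ = 92.8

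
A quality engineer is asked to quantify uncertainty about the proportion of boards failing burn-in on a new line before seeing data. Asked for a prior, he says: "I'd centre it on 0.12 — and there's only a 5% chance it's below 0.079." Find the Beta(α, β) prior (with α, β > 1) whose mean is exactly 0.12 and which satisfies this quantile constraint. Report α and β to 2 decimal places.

With mean 0.12 fixed, write α = 0.12s, β = 0.88s where s = α+β.
Need P(θ < 0.079) = 0.05 under Beta(0.12s, 0.88s). Normal approximation: (q−m)/√(m(1−m)/s) ≈ z_{0.05} = -1.64, so s ≈ 0.12·0.88·(-1.64)²/(0.079−0.12)² = 170.0.
At s = 170.0: P(θ<0.079) ≈ 0.037. Adjusting to match 0.05 gives s ≈ 145.59.
So α = 0.12·145.59 ≈ 17.47, β = 0.88·145.59 ≈ 128.12.

α ≈ 17.47, β ≈ 128.12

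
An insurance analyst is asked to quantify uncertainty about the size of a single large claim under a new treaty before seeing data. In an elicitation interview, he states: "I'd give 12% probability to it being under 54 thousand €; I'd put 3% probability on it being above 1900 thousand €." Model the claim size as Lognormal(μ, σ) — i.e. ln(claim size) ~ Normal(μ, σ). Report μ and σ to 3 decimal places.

μ ≈ 5.358, σ ≈ 1.165

If T ~ Lognormal(μ,σ) then ln T ~ Normal(μ,σ), so the p-quantile of ln T is μ + z_p·σ.
ln(54) = 3.989 and ln(1900) = 7.55; z_{0.12} = -1.175, z_{0.97} = 1.881.
σ = (7.55 − 3.989)/(1.881 − (-1.175)) = 1.165.
μ = 3.989 − (-1.175)·1.165 = 5.358.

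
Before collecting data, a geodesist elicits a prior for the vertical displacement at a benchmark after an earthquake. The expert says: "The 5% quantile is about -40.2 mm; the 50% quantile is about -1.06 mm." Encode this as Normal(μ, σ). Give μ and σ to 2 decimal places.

The p-quantile of Normal(μ,σ) is μ + z_p·σ, with z_{0.05} = -1.645 and z_{0.5} = 0.
Eliminate σ: μ = (z₂·x₁ − z₁·x₂)/(z₂ − z₁) = (0·-40.2 − (-1.645)·-1.06)/1.645 = -1.06.
Then σ = (x₂ − x₁)/(z₂ − z₁) = (-1.06 − -40.2)/1.645 = 23.80.

μ = -1.06, σ = 23.80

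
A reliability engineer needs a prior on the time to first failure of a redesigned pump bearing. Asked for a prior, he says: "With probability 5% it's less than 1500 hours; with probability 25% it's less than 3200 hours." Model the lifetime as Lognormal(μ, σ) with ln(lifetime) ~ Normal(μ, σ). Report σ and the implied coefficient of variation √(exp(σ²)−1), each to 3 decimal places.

σ ≈ 0.781, CV ≈ 0.916

If T ~ Lognormal(μ,σ) then ln T ~ Normal(μ,σ), so the p-quantile of ln T is μ + z_p·σ.
ln(1500) = 7.313 and ln(3200) = 8.071; z_{0.05} = -1.645, z_{0.25} = -0.6745.
σ = (8.071 − 7.313)/(-0.6745 − (-1.645)) = 0.781.
μ = 7.313 − (-1.645)·0.781 = 8.598.
CV = √(exp(σ²)−1) = √(exp(0.6097)−1) = 0.916.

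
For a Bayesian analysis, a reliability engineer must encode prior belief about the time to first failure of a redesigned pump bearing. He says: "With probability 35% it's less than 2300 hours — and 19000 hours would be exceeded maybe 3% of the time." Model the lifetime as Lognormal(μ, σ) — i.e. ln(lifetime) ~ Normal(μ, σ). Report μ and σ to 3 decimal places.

μ ≈ 8.100, σ ≈ 0.932

If T ~ Lognormal(μ,σ) then ln T ~ Normal(μ,σ), so the p-quantile of ln T is μ + z_p·σ.
ln(2300) = 7.741 and ln(19000) = 9.852; z_{0.35} = -0.3853, z_{0.97} = 1.881.
σ = (9.852 − 7.741)/(1.881 − (-0.3853)) = 0.932.
μ = 7.741 − (-0.3853)·0.932 = 8.100.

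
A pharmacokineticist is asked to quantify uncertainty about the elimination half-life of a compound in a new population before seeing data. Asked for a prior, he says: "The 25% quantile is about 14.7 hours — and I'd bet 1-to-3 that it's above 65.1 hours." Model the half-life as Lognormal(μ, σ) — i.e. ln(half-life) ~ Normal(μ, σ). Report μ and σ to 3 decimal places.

μ ≈ 3.432, σ ≈ 1.103

If T ~ Lognormal(μ,σ) then ln T ~ Normal(μ,σ), so the p-quantile of ln T is μ + z_p·σ.
ln(14.7) = 2.688 and ln(65.1) = 4.176; z_{0.25} = -0.6745, z_{0.75} = 0.6745.
σ = (4.176 − 2.688)/(0.6745 − (-0.6745)) = 1.103.
μ = 2.688 − (-0.6745)·1.103 = 3.432.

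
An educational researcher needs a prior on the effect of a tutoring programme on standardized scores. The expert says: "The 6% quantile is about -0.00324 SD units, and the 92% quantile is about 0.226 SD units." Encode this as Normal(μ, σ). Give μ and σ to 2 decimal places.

μ = 0.12, σ = 0.08

The p-quantile of Normal(μ,σ) is μ + z_p·σ, with z_{0.06} = -1.555 and z_{0.92} = 1.405.
Eliminate σ: μ = (z₂·x₁ − z₁·x₂)/(z₂ − z₁) = (1.405·-0.00324 − (-1.555)·0.226)/2.96 = 0.12.
Then σ = (x₂ − x₁)/(z₂ − z₁) = (0.226 − -0.00324)/2.96 = 0.08.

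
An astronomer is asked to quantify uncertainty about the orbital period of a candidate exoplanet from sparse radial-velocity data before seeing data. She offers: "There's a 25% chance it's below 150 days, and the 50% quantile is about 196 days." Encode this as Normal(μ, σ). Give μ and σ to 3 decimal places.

μ = 196.000, σ = 68.200

The p-quantile of Normal(μ,σ) is μ + z_p·σ, with z_{0.25} = -0.6745 and z_{0.5} = 0.
Eliminate σ: μ = (z₂·x₁ − z₁·x₂)/(z₂ − z₁) = (0·150 − (-0.6745)·196)/0.6745 = 196.000.
Then σ = (x₂ − x₁)/(z₂ − z₁) = (196 − 150)/0.6745 = 68.200.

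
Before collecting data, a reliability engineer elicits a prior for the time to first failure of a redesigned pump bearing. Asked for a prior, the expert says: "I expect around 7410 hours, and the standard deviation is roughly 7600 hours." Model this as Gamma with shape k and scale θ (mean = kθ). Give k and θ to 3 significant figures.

For Gamma(k, scale θ): mean = kθ, variance = kθ², so CV = 1/√k.
CV = SD/mean = 7600/7410 = 1.026, hence k = 1/CV² = 0.951.
Then θ = mean/k = 7410/0.951 = 7790.

k ≈ 0.951, θ ≈ 7790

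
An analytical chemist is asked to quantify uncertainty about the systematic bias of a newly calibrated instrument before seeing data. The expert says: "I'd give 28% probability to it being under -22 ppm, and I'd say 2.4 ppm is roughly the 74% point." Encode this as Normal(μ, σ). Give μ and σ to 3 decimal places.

For Normal(μ,σ), the p-quantile is μ + z_p·σ. Here z_{0.28} = -0.5828, z_{0.74} = 0.6433.
So -22 = μ − 0.5828σ and 2.4 = μ + 0.6433σ.
Subtracting: σ = (2.4 − -22)/(0.6433 − (-0.5828)) = 19.899.
Then μ = -22 − (-0.5828)·19.899 = -10.402.

μ = -10.402, σ = 19.899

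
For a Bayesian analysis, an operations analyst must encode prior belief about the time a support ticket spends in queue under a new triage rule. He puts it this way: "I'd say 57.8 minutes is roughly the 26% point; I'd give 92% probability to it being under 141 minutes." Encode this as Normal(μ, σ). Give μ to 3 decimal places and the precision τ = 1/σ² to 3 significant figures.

The p-quantile of Normal(μ,σ) is μ + z_p·σ, with z_{0.26} = -0.6433 and z_{0.92} = 1.405.
Eliminate σ: μ = (z₂·x₁ − z₁·x₂)/(z₂ − z₁) = (1.405·57.8 − (-0.6433)·141)/2.048 = 83.931.
Then σ = (x₂ − x₁)/(z₂ − z₁) = (141 − 57.8)/2.048 = 40.617.
Precision τ = 1/σ² = 1/40.62² = 0.000606.

μ = 83.931, τ = 0.000606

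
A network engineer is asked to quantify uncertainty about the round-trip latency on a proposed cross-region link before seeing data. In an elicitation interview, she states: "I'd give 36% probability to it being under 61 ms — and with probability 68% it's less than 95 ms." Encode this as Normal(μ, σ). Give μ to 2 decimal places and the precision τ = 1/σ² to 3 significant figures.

The p-quantile of Normal(μ,σ) is μ + z_p·σ, with z_{0.36} = -0.3585 and z_{0.68} = 0.4677.
Eliminate σ: μ = (z₂·x₁ − z₁·x₂)/(z₂ − z₁) = (0.4677·61 − (-0.3585)·95)/0.8262 = 75.75.
Then σ = (x₂ − x₁)/(z₂ − z₁) = (95 − 61)/0.8262 = 41.15.
Precision τ = 1/σ² = 1/41.15² = 0.00059.

μ = 75.75, τ = 0.00059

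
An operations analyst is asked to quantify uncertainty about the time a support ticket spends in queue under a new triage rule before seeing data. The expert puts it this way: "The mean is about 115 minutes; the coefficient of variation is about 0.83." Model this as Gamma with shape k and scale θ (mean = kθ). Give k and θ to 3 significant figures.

k ≈ 1.45, θ ≈ 79.2

For Gamma(k, scale θ): mean = kθ, variance = kθ², so CV = 1/√k.
CV = 0.83, hence k = 1/CV² = 1.45.
Then θ = mean/k = 115/1.45 = 79.2.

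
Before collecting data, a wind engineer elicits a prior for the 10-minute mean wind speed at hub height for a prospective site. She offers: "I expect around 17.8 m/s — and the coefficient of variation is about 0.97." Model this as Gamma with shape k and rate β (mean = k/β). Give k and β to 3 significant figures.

k ≈ 1.06, β ≈ 0.0597

For Gamma(k, rate β): mean = k/β, variance = k/β², so CV = 1/√k.
CV = 0.97, hence k = 1/CV² = 1.06.
Then β = k/mean = 1.06/17.8 = 0.0597.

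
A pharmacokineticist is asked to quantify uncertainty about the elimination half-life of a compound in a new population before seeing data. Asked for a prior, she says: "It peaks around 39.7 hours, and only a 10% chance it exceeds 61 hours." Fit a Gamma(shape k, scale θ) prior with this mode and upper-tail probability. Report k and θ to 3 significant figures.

k ≈ 11.1, θ ≈ 3.92

Gamma(k,θ) with k>1 has mode (k−1)θ, so θ = 39.7/(k−1).
Need P(X < 61) = 0.9 with θ tied to k this way. Start at k = 2, θ = 39.7: P(X<61) ≈ 0.454.
Too low — raise k to concentrate. Iterating converges to k ≈ 11.1.
Then θ = 39.7/(11.1−1) ≈ 3.92.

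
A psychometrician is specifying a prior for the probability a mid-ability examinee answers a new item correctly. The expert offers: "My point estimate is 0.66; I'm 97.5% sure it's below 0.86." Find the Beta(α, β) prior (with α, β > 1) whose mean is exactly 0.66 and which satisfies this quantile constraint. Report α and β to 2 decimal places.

α ≈ 10.88, β ≈ 5.61

With mean 0.66 fixed, write α = 0.66s, β = 0.34s where s = α+β.
Need P(θ < 0.86) = 0.975 under Beta(0.66s, 0.34s). Normal approximation: (q−m)/√(m(1−m)/s) ≈ z_{0.975} = 1.96, so s ≈ 0.66·0.34·(1.96)²/(0.86−0.66)² = 21.6.
At s = 21.6: P(θ<0.86) ≈ 0.988. Adjusting to match 0.975 gives s ≈ 16.49.
So α = 0.66·16.49 ≈ 10.88, β = 0.34·16.49 ≈ 5.61.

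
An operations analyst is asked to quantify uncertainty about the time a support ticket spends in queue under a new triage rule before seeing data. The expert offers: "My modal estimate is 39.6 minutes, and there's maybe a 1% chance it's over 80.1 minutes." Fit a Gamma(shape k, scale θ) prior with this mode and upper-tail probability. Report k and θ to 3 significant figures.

Gamma(k,θ) with k>1 has mode (k−1)θ, so θ = 39.6/(k−1).
Need P(X < 80.1) = 0.99 with θ tied to k this way. Start at k = 2, θ = 39.6: P(X<80.1) ≈ 0.600.
Too low — raise k to concentrate. Iterating converges to k ≈ 10.9.
Then θ = 39.6/(10.9−1) ≈ 4.01.

k ≈ 10.9, θ ≈ 4.01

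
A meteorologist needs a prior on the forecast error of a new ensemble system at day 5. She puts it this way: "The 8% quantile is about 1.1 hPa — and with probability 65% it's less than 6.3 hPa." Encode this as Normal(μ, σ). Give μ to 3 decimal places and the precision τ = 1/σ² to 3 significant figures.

μ = 5.181, τ = 0.119

The p-quantile of Normal(μ,σ) is μ + z_p·σ, with z_{0.08} = -1.405 and z_{0.65} = 0.3853.
Eliminate σ: μ = (z₂·x₁ − z₁·x₂)/(z₂ − z₁) = (0.3853·1.1 − (-1.405)·6.3)/1.79 = 5.181.
Then σ = (x₂ − x₁)/(z₂ − z₁) = (6.3 − 1.1)/1.79 = 2.904.
Precision τ = 1/σ² = 1/2.904² = 0.119.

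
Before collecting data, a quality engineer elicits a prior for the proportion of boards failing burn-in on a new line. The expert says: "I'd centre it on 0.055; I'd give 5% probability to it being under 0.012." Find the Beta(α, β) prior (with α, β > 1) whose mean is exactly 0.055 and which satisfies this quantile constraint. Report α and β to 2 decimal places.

α ≈ 2.31, β ≈ 39.73

With mean 0.055 fixed, write α = 0.055s, β = 0.945s where s = α+β.
Need P(θ < 0.012) = 0.05 under Beta(0.055s, 0.945s). Normal approximation: (q−m)/√(m(1−m)/s) ≈ z_{0.05} = -1.64, so s ≈ 0.055·0.945·(-1.64)²/(0.012−0.055)² = 76.1.
At s = 76.1: P(θ<0.012) ≈ 0.009. Adjusting to match 0.05 gives s ≈ 42.05.
So α = 0.055·42.05 ≈ 2.31, β = 0.945·42.05 ≈ 39.73.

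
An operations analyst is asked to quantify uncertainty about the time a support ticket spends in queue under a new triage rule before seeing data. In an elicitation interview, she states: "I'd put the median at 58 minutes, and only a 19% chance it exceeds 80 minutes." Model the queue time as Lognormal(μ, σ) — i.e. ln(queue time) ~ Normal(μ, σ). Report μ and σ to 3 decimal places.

μ ≈ 4.060, σ ≈ 0.366

If T ~ Lognormal(μ,σ) then ln T ~ Normal(μ,σ), so the p-quantile of ln T is μ + z_p·σ.
ln(58) = 4.06 and ln(80) = 4.382; z_{0.5} = 0, z_{0.81} = 0.8779.
σ = (4.382 − 4.06)/(0.8779 − (0)) = 0.366.
μ = 4.06 − (0)·0.366 = 4.060.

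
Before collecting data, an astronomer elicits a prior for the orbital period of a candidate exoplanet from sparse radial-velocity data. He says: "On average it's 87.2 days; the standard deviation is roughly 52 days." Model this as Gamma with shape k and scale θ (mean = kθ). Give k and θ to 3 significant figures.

For Gamma(k, scale θ): mean = kθ, variance = kθ², so CV = 1/√k.
CV = SD/mean = 52/87.2 = 0.5963, hence k = 1/CV² = 2.81.
Then θ = mean/k = 87.2/2.81 = 31.

k ≈ 2.81, θ ≈ 31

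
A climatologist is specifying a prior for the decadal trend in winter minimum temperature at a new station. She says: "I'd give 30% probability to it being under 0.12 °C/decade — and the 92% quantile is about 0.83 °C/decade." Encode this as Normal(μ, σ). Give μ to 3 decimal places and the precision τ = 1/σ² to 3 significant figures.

μ = 0.313, τ = 7.39

The p-quantile of Normal(μ,σ) is μ + z_p·σ, with z_{0.3} = -0.5244 and z_{0.92} = 1.405.
Eliminate σ: μ = (z₂·x₁ − z₁·x₂)/(z₂ − z₁) = (1.405·0.12 − (-0.5244)·0.83)/1.929 = 0.313.
Then σ = (x₂ − x₁)/(z₂ − z₁) = (0.83 − 0.12)/1.929 = 0.368.
Precision τ = 1/σ² = 1/0.368² = 7.39.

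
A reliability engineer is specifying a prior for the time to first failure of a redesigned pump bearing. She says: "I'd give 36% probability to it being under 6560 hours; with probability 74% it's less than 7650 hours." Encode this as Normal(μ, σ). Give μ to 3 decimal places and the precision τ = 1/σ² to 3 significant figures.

For Normal(μ,σ), the p-quantile is μ + z_p·σ. Here z_{0.36} = -0.3585, z_{0.74} = 0.6433.
So 6560 = μ − 0.3585σ and 7650 = μ + 0.6433σ.
Subtracting: σ = (7650 − 6560)/(0.6433 − (-0.3585)) = 1088.037.
Then μ = 6560 − (-0.3585)·1088.037 = 6950.016.
Precision τ = 1/σ² = 1/1088² = 8.45e-07.

μ = 6950.016, τ = 8.45e-07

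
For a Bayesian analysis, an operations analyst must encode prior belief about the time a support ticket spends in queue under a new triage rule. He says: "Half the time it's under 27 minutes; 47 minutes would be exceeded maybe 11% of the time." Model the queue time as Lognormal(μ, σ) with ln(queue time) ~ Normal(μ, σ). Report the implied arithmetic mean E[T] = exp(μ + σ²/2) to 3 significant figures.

E[T] ≈ 29.9 minutes

If T ~ Lognormal(μ,σ) then ln T ~ Normal(μ,σ), so the p-quantile of ln T is μ + z_p·σ.
ln(27) = 3.296 and ln(47) = 3.85; z_{0.5} = 0, z_{0.89} = 1.227.
σ = (3.85 − 3.296)/(1.227 − (0)) = 0.452.
μ = 3.296 − (0)·0.452 = 3.296.
E[T] = exp(μ + σ²/2) = exp(3.296 + 0.1021) = 29.9 minutes.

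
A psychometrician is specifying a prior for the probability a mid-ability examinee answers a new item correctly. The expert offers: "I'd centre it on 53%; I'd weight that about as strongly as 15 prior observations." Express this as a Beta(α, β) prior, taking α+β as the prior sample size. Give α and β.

Under the effective-sample-size interpretation, Beta(α, β) has prior mean α/(α+β) and prior sample size α+β.
So α+β = 15 and α/(α+β) = 0.53, giving α = 0.53·15 = 7.95 and β = 15 − 7.95 = 7.05.

α = 7.95, β = 7.05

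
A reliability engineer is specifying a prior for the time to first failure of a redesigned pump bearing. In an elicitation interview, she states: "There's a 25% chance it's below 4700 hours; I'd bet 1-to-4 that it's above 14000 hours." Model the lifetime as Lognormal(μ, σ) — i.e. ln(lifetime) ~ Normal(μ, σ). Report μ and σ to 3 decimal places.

If T ~ Lognormal(μ,σ) then ln T ~ Normal(μ,σ), so the p-quantile of ln T is μ + z_p·σ.
ln(4700) = 8.455 and ln(14000) = 9.547; z_{0.25} = -0.6745, z_{0.8} = 0.8416.
σ = (9.547 − 8.455)/(0.8416 − (-0.6745)) = 0.720.
μ = 8.455 − (-0.6745)·0.720 = 8.941.

μ ≈ 8.941, σ ≈ 0.720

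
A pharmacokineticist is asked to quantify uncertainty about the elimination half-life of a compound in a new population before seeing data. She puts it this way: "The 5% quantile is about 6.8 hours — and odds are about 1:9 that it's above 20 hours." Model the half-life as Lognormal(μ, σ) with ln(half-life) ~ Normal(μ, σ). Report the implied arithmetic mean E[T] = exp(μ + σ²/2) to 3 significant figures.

E[T] ≈ 13.3 hours

If T ~ Lognormal(μ,σ) then ln T ~ Normal(μ,σ), so the p-quantile of ln T is μ + z_p·σ.
ln(6.8) = 1.917 and ln(20) = 2.996; z_{0.05} = -1.645, z_{0.9} = 1.282.
σ = (2.996 − 1.917)/(1.282 − (-1.645)) = 0.369.
μ = 1.917 − (-1.645)·0.369 = 2.523.
E[T] = exp(μ + σ²/2) = exp(2.523 + 0.0680) = 13.3 hours.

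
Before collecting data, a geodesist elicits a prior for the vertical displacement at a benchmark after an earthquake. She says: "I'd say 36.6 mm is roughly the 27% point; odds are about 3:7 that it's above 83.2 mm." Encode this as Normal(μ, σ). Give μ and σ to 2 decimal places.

For Normal(μ,σ), the p-quantile is μ + z_p·σ. Here z_{0.27} = -0.6128, z_{0.7} = 0.5244.
So 36.6 = μ − 0.6128σ and 83.2 = μ + 0.5244σ.
Subtracting: σ = (83.2 − 36.6)/(0.5244 − (-0.6128)) = 40.98.
Then μ = 36.6 − (-0.6128)·40.98 = 61.71.

μ = 61.71, σ = 40.98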